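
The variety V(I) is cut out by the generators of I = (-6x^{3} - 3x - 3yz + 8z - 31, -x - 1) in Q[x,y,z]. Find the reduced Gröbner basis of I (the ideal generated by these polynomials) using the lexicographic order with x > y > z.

f_1 = -6x^{3} - 3x - 3yz + 8z - 31, LT = x^{3}.
f_2 = -x - 1, LT = x.

S(f_1,f_2): lcm = x^{3}. S = -x^{2} + \tfrac{1}{2}x + \tfrac{1}{2}yz - \tfrac{4}{3}z + \tfrac{31}{6}.
  leading term x^{2}: subtract (x)·f_2 from -x^{2} + \tfrac{1}{2}x + \tfrac{1}{2}yz - \tfrac{4}{3}z + \tfrac{31}{6} → \tfrac{3}{2}x + \tfrac{1}{2}yz - \tfrac{4}{3}z + \tfrac{31}{6}
  leading term x: subtract (-\tfrac{3}{2})·f_2 from \tfrac{3}{2}x + \tfrac{1}{2}yz - \tfrac{4}{3}z + \tfrac{31}{6} → \tfrac{1}{2}yz - \tfrac{4}{3}z + \tfrac{11}{3}
  leading term yz: no divisor's leading term divides it; move \tfrac{1}{2}yz to the remainder.
  leading term z: no divisor's leading term divides it; move -\tfrac{4}{3}z to the remainder.
  leading term 1: no divisor's leading term divides it; move \tfrac{11}{3} to the remainder.
  remainder \tfrac{1}{2}yz - \tfrac{4}{3}z + \tfrac{11}{3} ≠ 0; add g_3 = \tfrac{1}{2}yz - \tfrac{4}{3}z + \tfrac{11}{3} to the basis.

The other S-polynomials (S(f_1,g_3), S(f_2,g_3)) all reduce to 0 modulo the current basis, so we have a Gröbner basis.
Inter-reduce: drop elements whose leading term is divisible by another's, tail-reduce, and make monic.

G = {x + 1, yz - \tfrac{8}{3}z + \tfrac{22}{3}}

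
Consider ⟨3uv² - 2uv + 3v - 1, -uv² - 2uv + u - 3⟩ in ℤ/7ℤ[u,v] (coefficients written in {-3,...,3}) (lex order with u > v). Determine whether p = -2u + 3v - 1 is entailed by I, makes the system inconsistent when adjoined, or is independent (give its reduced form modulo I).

First compute the reduced Gröbner basis of I by Buchberger's algorithm.
f_1 = 3uv² - 2uv + 3v - 1, LT = uv².
f_2 = -uv² - 2uv + u - 3, LT = uv².

S(f_1,f_2): lcm = uv². S = 2uv + u + v - 1.
  leading term uv: no divisor's leading term divides it; move 2uv to the remainder.
  leading term u: no divisor's leading term divides it; move u to the remainder.
  leading term v: no divisor's leading term divides it; move v to the remainder.
  leading term 1: no divisor's leading term divides it; move -1 to the remainder.
  remainder 2uv + u + v - 1 ≠ 0; add h_3 = 2uv + u + v - 1 to the basis.

S(f_1,h_3): lcm = uv². S = 3v² - 2v + 2.
  leading term v²: no divisor's leading term divides it; move 3v² to the remainder.
  leading term v: no divisor's leading term divides it; move -2v to the remainder.
  leading term 1: no divisor's leading term divides it; move 2 to the remainder.
  remainder 3v² - 2v + 2 ≠ 0; add h_4 = 3v² - 2v + 2 to the basis.

S(f_2,h_3): lcm = uv². S = -2uv - u + 3v² - 3v + 3.
  leading term uv: subtract (-1)·h_3 from -2uv - u + 3v² - 3v + 3 → 3v² - 2v + 2
  leading term v²: subtract (1)·h_4 from 3v² - 2v + 2 → 0
  remainder 0.

S(f_1,h_4): lcm = uv². S = -3u + v + 2.
  leading term u: no divisor's leading term divides it; move -3u to the remainder.
  leading term v: no divisor's leading term divides it; move v to the remainder.
  leading term 1: no divisor's leading term divides it; move 2 to the remainder.
  remainder -3u + v + 2 ≠ 0; add h_5 = -3u + v + 2 to the basis.

S(f_2,h_4): lcm = uv². S = -2uv + 3u + 3.
  leading term uv: subtract (-1)·h_3 from -2uv + 3u + 3 → -3u + v + 2
  leading term u: subtract (1)·h_5 from -3u + v + 2 → 0
  remainder 0.

S(h_3,h_4): lcm = uv². S = -3u - 3v² + 3v.
  leading term u: subtract (1)·h_5 from -3u - 3v² + 3v → -3v² + 2v - 2
  leading term v²: subtract (-1)·h_4 from -3v² + 2v - 2 → 0
  remainder 0.

S(f_1,h_5): lcm = uv². S = -3uv - 2v³ + 3v² + v + 2.
  leading term uv: subtract (2)·h_3 from -3uv - 2v³ + 3v² + v + 2 → -2u - 2v³ + 3v² - v - 3
  leading term u: subtract (3)·h_5 from -2u - 2v³ + 3v² - v - 3 → -2v³ + 3v² + 3v - 2
  leading term v³: subtract (-3v)·h_4 from -2v³ + 3v² + 3v - 2 → -3v² + 2v - 2
  leading term v²: subtract (-1)·h_4 from -3v² + 2v - 2 → 0
  remainder 0.

S(f_2,h_5): lcm = uv². S = 2uv - u - 2v³ + 3v² + 3.
  leading term uv: subtract (1)·h_3 from 2uv - u - 2v³ + 3v² + 3 → -2u - 2v³ + 3v² - v - 3
  leading term u: subtract (3)·h_5 from -2u - 2v³ + 3v² - v - 3 → -2v³ + 3v² + 3v - 2
  leading term v³: subtract (-3v)·h_4 from -2v³ + 3v² + 3v - 2 → -3v² + 2v - 2
  leading term v²: subtract (-1)·h_4 from -3v² + 2v - 2 → 0
  remainder 0.

S(h_3,h_5): lcm = uv. S = -3u - 2v² + 3.
  leading term u: subtract (1)·h_5 from -3u - 2v² + 3 → -2v² - v + 1
  leading term v²: subtract (-3)·h_4 from -2v² - v + 1 → 0
  remainder 0.

S(h_4,h_5): leading monomials are coprime, so the S-polynomial reduces to 0 (Buchberger's first criterion).
Every S-polynomial of the final basis reduces to 0, so we have a Gröbner basis.
Inter-reduce: drop elements whose leading term is divisible by another's, tail-reduce, and make monic.
Reduced Gröbner basis: {u + 2v - 3, v² - 3v + 3}.
Label its elements g_1 = u + 2v - 3, g_2 = v² - 3v + 3.

Reduce p = -2u + 3v - 1 modulo G:
  leading term u: subtract (-2)·g_1 from -2u + 3v - 1 → 0
  normal form = 0.
Since the normal form is 0, p ∈ I.

-2u + 3v - 1 lies in I (it reduces to 0).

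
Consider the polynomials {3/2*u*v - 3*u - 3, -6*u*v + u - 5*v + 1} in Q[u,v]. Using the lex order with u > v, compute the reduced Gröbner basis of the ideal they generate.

f_1 = 3/2*u*v - 3*u - 3, LT = u*v.
f_2 = -6*u*v + u - 5*v + 1, LT = u*v.

S(f_1,f_2): lcm = u*v. S = -11/6*u - 5/6*v - 11/6.
  leading term u: no divisor's leading term divides it; move -11/6*u to the remainder.
  leading term v: no divisor's leading term divides it; move -5/6*v to the remainder.
  leading term 1: no divisor's leading term divides it; move -11/6 to the remainder.
  remainder -11/6*u - 5/6*v - 11/6 ≠ 0; add g_3 = -11/6*u - 5/6*v - 11/6 to the basis.

S(f_1,g_3): lcm = u*v. S = -2*u - 5/11*v**2 - v - 2.
  leading term u: subtract (12/11)·g_3 from -2*u - 5/11*v**2 - v - 2 → -5/11*v**2 - 1/11*v
  leading term v**2: no divisor's leading term divides it; move -5/11*v**2 to the remainder.
  leading term v: no divisor's leading term divides it; move -1/11*v to the remainder.
  remainder -5/11*v**2 - 1/11*v ≠ 0; add g_4 = -5/11*v**2 - 1/11*v to the basis.

S(f_2,g_3): lcm = u*v. S = -1/6*u - 5/11*v**2 - 1/6*v - 1/6.
  leading term u: subtract (1/11)·g_3 from -1/6*u - 5/11*v**2 - 1/6*v - 1/6 → -5/11*v**2 - 1/11*v
  leading term v**2: subtract (1)·g_4 from -5/11*v**2 - 1/11*v → 0
  remainder 0.

S(f_1,g_4): lcm = u*v**2. S = -11/5*u*v - 2*v.
  leading term u*v: subtract (-22/15)·f_1 from -11/5*u*v - 2*v → -22/5*u - 2*v - 22/5
  leading term u: subtract (12/5)·g_3 from -22/5*u - 2*v - 22/5 → 0
  remainder 0.

S(f_2,g_4): lcm = u*v**2. S = -11/30*u*v + 5/6*v**2 - 1/6*v.
  leading term u*v: subtract (-11/45)·f_1 from -11/30*u*v + 5/6*v**2 - 1/6*v → -11/15*u + 5/6*v**2 - 1/6*v - 11/15
  leading term u: subtract (2/5)·g_3 from -11/15*u + 5/6*v**2 - 1/6*v - 11/15 → 5/6*v**2 + 1/6*v
  leading term v**2: subtract (-11/6)·g_4 from 5/6*v**2 + 1/6*v → 0
  remainder 0.

S(g_3,g_4): leading monomials are coprime, so the S-polynomial reduces to 0 (Buchberger's first criterion).
Every S-polynomial of the final basis reduces to 0, so we have a Gröbner basis.
Inter-reduce: drop elements whose leading term is divisible by another's, tail-reduce, and make monic.

G = {u + 5/11*v + 1, v**2 + 1/5*v}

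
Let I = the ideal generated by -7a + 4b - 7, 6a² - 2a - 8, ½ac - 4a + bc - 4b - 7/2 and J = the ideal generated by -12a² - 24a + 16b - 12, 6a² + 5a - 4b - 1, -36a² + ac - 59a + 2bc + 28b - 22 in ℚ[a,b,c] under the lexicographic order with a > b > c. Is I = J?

Yes, the ideals are equal.

For a fixed monomial order, each ideal has a unique reduced Gröbner basis; comparing bases decides equality.
Buchberger on the first generating set:
f_1 = -7a + 4b - 7, LT = a.
f_2 = 6a² - 2a - 8, LT = a².
f_3 = ½ac - 4a + bc - 4b - 7/2, LT = ac.

S(f_1,f_2): lcm = a². S = -4/7ab + 4/3a + 4/3.
  reduce S modulo (f_1, f_2, f_3):
  remainder -16/49b² + 4/3b ≠ 0; add g_4 = -16/49b² + 4/3b to the basis.

S(f_1,f_3): lcm = ac. S = 8a - 18/7bc + 8b + c + 7.
  reduce S modulo (f_1, f_2, f_3, g_4):
  remainder -18/7bc + 88/7b + c - 1 ≠ 0; add g_5 = -18/7bc + 88/7b + c - 1 to the basis.

S(f_2,f_3): lcm = a²c. S = 8a² - 2abc + 8ab - ⅓ac + 7a - 4/3c.
  reduce S modulo (f_1, f_2, f_3, g_4, g_5):
  remainder 20/9b - 19/9c + 19/9 ≠ 0; add g_6 = 20/9b - 19/9c + 19/9 to the basis.

S(g_5,g_6): lcm = bc. S = -44/9b + 19/20c² - 241/180c + 7/18.
  reduce S modulo (f_1, f_2, f_3, g_4, g_5, g_6):
  remainder 19/20c² - 359/60c + 151/30 ≠ 0; add g_7 = 19/20c² - 359/60c + 151/30 to the basis.

The other S-polynomials (S(f_1,g_4), S(f_2,g_4), S(f_3,g_4), S(f_1,g_5), S(f_2,g_5), S(f_3,g_5), S(g_4,g_5), S(f_1,g_6), S(f_2,g_6), S(f_3,g_6), S(g_4,g_6), S(f_1,g_7), S(f_2,g_7), S(f_3,g_7), S(g_4,g_7), S(g_5,g_7), S(g_6,g_7)) all reduce to 0 modulo the current basis, so we have a Gröbner basis.
Inter-reduce: drop elements whose leading term is divisible by another's, tail-reduce, and make monic.
Reduced Gröbner basis: {a - 19/35c + 54/35, b - 19/20c + 19/20, c² - 359/57c + 302/57}.

Buchberger on the second generating set:
h_1 = -12a² - 24a + 16b - 12, LT = a².
h_2 = 6a² + 5a - 4b - 1, LT = a².
h_3 = -36a² + ac - 59a + 2bc + 28b - 22, LT = a².

S(h_1,h_2): lcm = a². S = 7/6a - ⅔b + 7/6.
  reduce S modulo (h_1, h_2, h_3):
  remainder 7/6a - ⅔b + 7/6 ≠ 0; add k_4 = 7/6a - ⅔b + 7/6 to the basis.

S(h_1,h_3): lcm = a². S = 1/36ac + 13/36a + 1/18bc - 5/9b + 7/18.
  reduce S modulo (h_1, h_2, h_3, k_4):
  remainder 1/14bc - 22/63b - 1/36c + 1/36 ≠ 0; add k_5 = 1/14bc - 22/63b - 1/36c + 1/36 to the basis.

S(h_1,k_4): lcm = a². S = 4/7ab + a - 4/3b + 1.
  reduce S modulo (h_1, h_2, h_3, k_4, k_5):
  remainder 16/49b² - 4/3b ≠ 0; add k_6 = 16/49b² - 4/3b to the basis.

S(k_5,k_6): lcm = b²c. S = -44/9b² + 133/36bc + 7/18b.
  reduce S modulo (h_1, h_2, h_3, k_4, k_5, k_6):
  remainder -245/162b + 931/648c - 931/648 ≠ 0; add k_7 = -245/162b + 931/648c - 931/648 to the basis.

S(k_5,k_7): lcm = bc. S = -44/9b + 19/20c² - 241/180c + 7/18.
  reduce S modulo (h_1, h_2, h_3, k_4, k_5, k_6, k_7):
  remainder 19/20c² - 359/60c + 151/30 ≠ 0; add k_8 = 19/20c² - 359/60c + 151/30 to the basis.

The other S-polynomials (S(h_2,h_3), S(h_2,k_4), S(h_3,k_4), S(h_1,k_5), S(h_2,k_5), S(h_3,k_5), S(k_4,k_5), S(h_1,k_6), S(h_2,k_6), S(h_3,k_6), S(k_4,k_6), S(h_1,k_7), S(h_2,k_7), S(h_3,k_7), S(k_4,k_7), S(k_6,k_7), S(h_1,k_8), S(h_2,k_8), S(h_3,k_8), S(k_4,k_8), S(k_5,k_8), S(k_6,k_8), S(k_7,k_8)) all reduce to 0 modulo the current basis, so we have a Gröbner basis.
Inter-reduce: drop elements whose leading term is divisible by another's, tail-reduce, and make monic.
Reduced Gröbner basis: {a - 19/35c + 54/35, b - 19/20c + 19/20, c² - 359/57c + 302/57}.

The two bases agree; hence the ideals are identical.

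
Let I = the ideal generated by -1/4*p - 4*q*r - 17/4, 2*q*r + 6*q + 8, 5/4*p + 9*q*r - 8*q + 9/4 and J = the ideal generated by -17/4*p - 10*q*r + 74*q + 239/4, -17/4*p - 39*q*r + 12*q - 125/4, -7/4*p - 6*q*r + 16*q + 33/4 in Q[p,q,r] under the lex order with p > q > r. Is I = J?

Yes, the ideals are equal.

For a fixed monomial order, each ideal has a unique reduced Gröbner basis; comparing bases decides equality.
Buchberger on the first generating set:
f_1 = -1/4*p - 4*q*r - 17/4, LT = p.
f_2 = 2*q*r + 6*q + 8, LT = q*r.
f_3 = 5/4*p + 9*q*r - 8*q + 9/4, LT = p.

S(f_1,f_3): lcm = p. S = 44/5*q*r + 32/5*q + 76/5.
  reduce S modulo (f_1, f_2, f_3):
  remainder -20*q - 20 ≠ 0; add g_4 = -20*q - 20 to the basis.

S(f_2,g_4): lcm = q*r. S = 3*q - r + 4.
  reduce S modulo (f_1, f_2, f_3, g_4):
  remainder -r + 1 ≠ 0; add g_5 = -r + 1 to the basis.

The other S-polynomials (S(f_1,f_2), S(f_2,f_3), S(f_1,g_4), S(f_3,g_4), S(f_1,g_5), S(f_2,g_5), S(f_3,g_5), S(g_4,g_5)) all reduce to 0 modulo the current basis, so we have a Gröbner basis.
Inter-reduce: drop elements whose leading term is divisible by another's, tail-reduce, and make monic.
Reduced Gröbner basis: {p + 1, q + 1, r - 1}.

Buchberger on the second generating set:
h_1 = -17/4*p - 10*q*r + 74*q + 239/4, LT = p.
h_2 = -17/4*p - 39*q*r + 12*q - 125/4, LT = p.
h_3 = -7/4*p - 6*q*r + 16*q + 33/4, LT = p.

S(h_1,h_2): lcm = p. S = -116/17*q*r - 248/17*q - 364/17.
  reduce S modulo (h_1, h_2, h_3):
  remainder -116/17*q*r - 248/17*q - 364/17 ≠ 0; add k_4 = -116/17*q*r - 248/17*q - 364/17 to the basis.

S(h_1,h_3): lcm = p. S = -128/119*q*r - 984/119*q - 1112/119.
  reduce S modulo (h_1, h_2, h_3, k_4):
  remainder -20600/3451*q - 20600/3451 ≠ 0; add k_5 = -20600/3451*q - 20600/3451 to the basis.

S(k_4,k_5): lcm = q*r. S = 62/29*q - r + 91/29.
  reduce S modulo (h_1, h_2, h_3, k_4, k_5):
  remainder -r + 1 ≠ 0; add k_6 = -r + 1 to the basis.

The other S-polynomials (S(h_2,h_3), S(h_1,k_4), S(h_2,k_4), S(h_3,k_4), S(h_1,k_5), S(h_2,k_5), S(h_3,k_5), S(h_1,k_6), S(h_2,k_6), S(h_3,k_6), S(k_4,k_6), S(k_5,k_6)) all reduce to 0 modulo the current basis, so we have a Gröbner basis.
Inter-reduce: drop elements whose leading term is divisible by another's, tail-reduce, and make monic.
Reduced Gröbner basis: {p + 1, q + 1, r - 1}.

These coincide, so the ideals are equal.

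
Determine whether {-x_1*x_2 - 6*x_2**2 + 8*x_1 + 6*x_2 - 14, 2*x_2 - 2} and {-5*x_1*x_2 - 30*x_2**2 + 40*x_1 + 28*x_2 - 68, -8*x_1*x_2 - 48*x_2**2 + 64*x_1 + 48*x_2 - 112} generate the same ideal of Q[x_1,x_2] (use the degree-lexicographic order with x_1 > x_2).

Yes, the ideals are equal.

For a fixed monomial order, each ideal has a unique reduced Gröbner basis; comparing bases decides equality.
Buchberger on the first generating set:
f_1 = -x_1*x_2 - 6*x_2**2 + 8*x_1 + 6*x_2 - 14, LT = x_1*x_2.
f_2 = 2*x_2 - 2, LT = x_2.

S(f_1,f_2): lcm = x_1*x_2. S = 6*x_2**2 - 7*x_1 - 6*x_2 + 14.
  leading term x_2**2: subtract (3*x_2)·f_2 from 6*x_2**2 - 7*x_1 - 6*x_2 + 14 → -7*x_1 + 14
  leading term x_1: no divisor's leading term divides it; move -7*x_1 to the remainder.
  leading term 1: no divisor's leading term divides it; move 14 to the remainder.
  remainder -7*x_1 + 14 ≠ 0; add g_3 = -7*x_1 + 14 to the basis.

The other S-polynomials (S(f_1,g_3), S(f_2,g_3)) all reduce to 0 modulo the current basis, so we have a Gröbner basis.
Inter-reduce: drop elements whose leading term is divisible by another's, tail-reduce, and make monic.
Reduced Gröbner basis: {x_1 - 2, x_2 - 1}.

Buchberger on the second generating set:
h_1 = -5*x_1*x_2 - 30*x_2**2 + 40*x_1 + 28*x_2 - 68, LT = x_1*x_2.
h_2 = -8*x_1*x_2 - 48*x_2**2 + 64*x_1 + 48*x_2 - 112, LT = x_1*x_2.

S(h_1,h_2): lcm = x_1*x_2. S = 2/5*x_2 - 2/5.
  leading term x_2: no divisor's leading term divides it; move 2/5*x_2 to the remainder.
  leading term 1: no divisor's leading term divides it; move -2/5 to the remainder.
  remainder 2/5*x_2 - 2/5 ≠ 0; add k_3 = 2/5*x_2 - 2/5 to the basis.

S(h_1,k_3): lcm = x_1*x_2. S = 6*x_2**2 - 7*x_1 - 28/5*x_2 + 68/5.
  leading term x_2**2: subtract (15*x_2)·k_3 from 6*x_2**2 - 7*x_1 - 28/5*x_2 + 68/5 → -7*x_1 + 2/5*x_2 + 68/5
  leading term x_1: no divisor's leading term divides it; move -7*x_1 to the remainder.
  leading term x_2: subtract (1)·k_3 from 2/5*x_2 + 68/5 → 14
  leading term 1: no divisor's leading term divides it; move 14 to the remainder.
  remainder -7*x_1 + 14 ≠ 0; add k_4 = -7*x_1 + 14 to the basis.

The other S-polynomials (S(h_2,k_3), S(h_1,k_4), S(h_2,k_4), S(k_3,k_4)) all reduce to 0 modulo the current basis, so we have a Gröbner basis.
Inter-reduce: drop elements whose leading term is divisible by another's, tail-reduce, and make monic.
Reduced Gröbner basis: {x_1 - 2, x_2 - 1}.

Same reduced basis, so the two generating sets span the same ideal.
The choice of monomial ordering does not affect the verdict — as long as both bases are computed under the same ordering, their equality decides ideal equality.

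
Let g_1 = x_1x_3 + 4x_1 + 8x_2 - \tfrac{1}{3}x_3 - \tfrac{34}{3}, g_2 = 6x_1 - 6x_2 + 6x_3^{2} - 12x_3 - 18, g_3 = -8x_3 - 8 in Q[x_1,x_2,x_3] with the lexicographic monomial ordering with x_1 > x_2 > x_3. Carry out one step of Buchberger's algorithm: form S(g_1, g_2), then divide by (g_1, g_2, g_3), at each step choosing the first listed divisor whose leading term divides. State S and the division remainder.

lcm(LM(g_1), LM(g_2)) = x_1x_3.
S = (lcm/LT(g_1))·g_1 − (lcm/LT(g_2))·g_2 = 4x_1 + x_2x_3 + 8x_2 - x_3^{3} + 2x_3^{2} + \tfrac{8}{3}x_3 - \tfrac{34}{3}.
Reduce S modulo (g_1, g_2, g_3) in that order:
  leading term x_1: subtract (\tfrac{2}{3})·g_2 from 4x_1 + x_2x_3 + 8x_2 - x_3^{3} + 2x_3^{2} + \tfrac{8}{3}x_3 - \tfrac{34}{3} → x_2x_3 + 12x_2 - x_3^{3} - 2x_3^{2} + \tfrac{32}{3}x_3 + \tfrac{2}{3}
  leading term x_2x_3: subtract (-\tfrac{1}{8}x_2)·g_3 from x_2x_3 + 12x_2 - x_3^{3} - 2x_3^{2} + \tfrac{32}{3}x_3 + \tfrac{2}{3} → 11x_2 - x_3^{3} - 2x_3^{2} + \tfrac{32}{3}x_3 + \tfrac{2}{3}
  leading term x_2: no divisor's leading term divides it; move 11x_2 to the remainder.
  leading term x_3^{3}: subtract (\tfrac{1}{8}x_3^{2})·g_3 from -x_3^{3} - 2x_3^{2} + \tfrac{32}{3}x_3 + \tfrac{2}{3} → -x_3^{2} + \tfrac{32}{3}x_3 + \tfrac{2}{3}
  leading term x_3^{2}: subtract (\tfrac{1}{8}x_3)·g_3 from -x_3^{2} + \tfrac{32}{3}x_3 + \tfrac{2}{3} → \tfrac{35}{3}x_3 + \tfrac{2}{3}
  leading term x_3: subtract (-\tfrac{35}{24})·g_3 from \tfrac{35}{3}x_3 + \tfrac{2}{3} → -11
  leading term 1: no divisor's leading term divides it; move -11 to the remainder.
The remainder 11x_2 - 11 is nonzero, so it would be added as the next basis element.
This is the inner loop of Buchberger's algorithm — each nonzero remainder becomes a new basis element.

S(g_1, g_2) = 4x_1 + x_2x_3 + 8x_2 - x_3^{3} + 2x_3^{2} + \tfrac{8}{3}x_3 - \tfrac{34}{3}; remainder on division = 11x_2 - 11.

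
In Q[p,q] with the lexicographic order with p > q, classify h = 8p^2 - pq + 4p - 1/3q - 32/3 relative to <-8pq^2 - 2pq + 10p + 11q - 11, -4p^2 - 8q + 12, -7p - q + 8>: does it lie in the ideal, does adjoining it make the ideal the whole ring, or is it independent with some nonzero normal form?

First compute the reduced Gröbner basis of I by Buchberger's algorithm.
f_1 = -8pq^2 - 2pq + 10p + 11q - 11, LT = pq^2.
f_2 = -4p^2 - 8q + 12, LT = p^2.
f_3 = -7p - q + 8, LT = p.

S(f_1,f_2): lcm = p^2q^2. S = 1/4p^2q - 5/4p^2 - 11/8pq + 11/8p - 2q^3 + 3q^2.
  reduce S modulo (f_1, f_2, f_3):
  remainder -2q^3 + 151/56q^2 + 83/56q - 61/28 ≠ 0; add k_4 = -2q^3 + 151/56q^2 + 83/56q - 61/28 to the basis.

S(f_1,f_3): lcm = pq^2. S = 1/4pq - 5/4p - 1/7q^3 + 8/7q^2 - 11/8q + 11/8.
  reduce S modulo (f_1, f_2, f_3, k_4):
  remainder 717/784q^2 - 797/784q + 5/49 ≠ 0; add k_5 = 717/784q^2 - 797/784q + 5/49 to the basis.

S(f_2,f_3): lcm = p^2. S = -1/7pq + 8/7p + 2q - 3.
  reduce S modulo (f_1, f_2, f_3, k_4, k_5):
  remainder 8513/5019q - 8513/5019 ≠ 0; add k_6 = 8513/5019q - 8513/5019 to the basis.

The other S-polynomials (S(f_1,k_4), S(f_2,k_4), S(f_3,k_4), S(f_1,k_5), S(f_2,k_5), S(f_3,k_5), S(k_4,k_5), S(f_1,k_6), S(f_2,k_6), S(f_3,k_6), S(k_4,k_6), S(k_5,k_6)) all reduce to 0 modulo the current basis, so we have a Gröbner basis.
Inter-reduce: drop elements whose leading term is divisible by another's, tail-reduce, and make monic.
Reduced Gröbner basis: {p - 1, q - 1}.
Label its elements g_1 = p - 1, g_2 = q - 1.

Reduce h = 8p^2 - pq + 4p - 1/3q - 32/3 modulo G:
  leading term p^2: subtract (8p)·g_1 from 8p^2 - pq + 4p - 1/3q - 32/3 → -pq + 12p - 1/3q - 32/3
  leading term pq: subtract (-q)·g_1 from -pq + 12p - 1/3q - 32/3 → 12p - 4/3q - 32/3
  leading term p: subtract (12)·g_1 from 12p - 4/3q - 32/3 → -4/3q + 4/3
  leading term q: subtract (-4/3)·g_2 from -4/3q + 4/3 → 0
  normal form = 0.
Since the normal form is 0, h ∈ I.

Ideal membership is decidable via reduction modulo a Gröbner basis.

8p^2 - pq + 4p - 1/3q - 32/3 lies in I (it reduces to 0).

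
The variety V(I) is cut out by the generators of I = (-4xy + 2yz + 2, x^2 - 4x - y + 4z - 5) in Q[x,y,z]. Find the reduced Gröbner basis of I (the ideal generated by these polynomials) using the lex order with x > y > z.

G = {x - 2y^2 + 1/2yz^2 + 4yz - 10y + 1/2z - 4, y^3 - 1/4y^2z^2 - 2y^2z + 5y^2 - 1/2yz + 2y - 1/4}

f_1 = -4xy + 2yz + 2, LT = xy.
f_2 = x^2 - 4x - y + 4z - 5, LT = x^2.

S(f_1,f_2): lcm = x^2y. S = -1/2xyz + 4xy - 1/2x + y^2 - 4yz + 5y.
  reduce S modulo (f_1, f_2):
  remainder -1/2x + y^2 - 1/4yz^2 - 2yz + 5y - 1/4z + 2 ≠ 0; add g_3 = -1/2x + y^2 - 1/4yz^2 - 2yz + 5y - 1/4z + 2 to the basis.

S(f_1,g_3): lcm = xy. S = 2y^3 - 1/2y^2z^2 - 4y^2z + 10y^2 - yz + 4y - 1/2.
  reduce S modulo (f_1, f_2, g_3):
  remainder 2y^3 - 1/2y^2z^2 - 4y^2z + 10y^2 - yz + 4y - 1/2 ≠ 0; add g_4 = 2y^3 - 1/2y^2z^2 - 4y^2z + 10y^2 - yz + 4y - 1/2 to the basis.

The other S-polynomials (S(f_2,g_3), S(f_1,g_4), S(f_2,g_4), S(g_3,g_4)) all reduce to 0 modulo the current basis, so we have a Gröbner basis.
Inter-reduce: drop elements whose leading term is divisible by another's, tail-reduce, and make monic.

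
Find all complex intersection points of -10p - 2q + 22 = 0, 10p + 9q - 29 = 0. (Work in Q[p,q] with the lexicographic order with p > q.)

Compute a lex Gröbner basis by Buchberger's algorithm.
f_1 = -10p - 2q + 22, LT = p.
f_2 = 10p + 9q - 29, LT = p.

S(f_1,f_2): lcm = p. S = -7/10q + 7/10.
  reduce S modulo (f_1, f_2):
  remainder -7/10q + 7/10 ≠ 0; add h_3 = -7/10q + 7/10 to the basis.

The other S-polynomials (S(f_1,h_3), S(f_2,h_3)) all reduce to 0 modulo the current basis, so we have a Gröbner basis.
Inter-reduce: drop elements whose leading term is divisible by another's, tail-reduce, and make monic.
Reduced Gröbner basis: {p - 2, q - 1}.

Since the basis is lex-ordered, q - 1 is univariate in q. Its roots are {1}. Back-substituting each root into the other basis elements fixes the other coordinates.
  q = 1: the earlier basis element becomes p - 2 = 0, giving p = 2 — point (2, 1).
This is the nonlinear analogue of row-reducing a linear system.

{(2, 1)}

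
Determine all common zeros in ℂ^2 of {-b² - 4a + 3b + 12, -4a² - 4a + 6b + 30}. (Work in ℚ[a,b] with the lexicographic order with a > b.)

{(2, -1), (3, 3), (-7/2 + sqrt(7)/2, 2 - 2*sqrt(7)), (-7/2 - sqrt(7)/2, 2 + 2*sqrt(7))}

Compute a lex Gröbner basis by Buchberger's algorithm.
f_1 = -4a - b² + 3b + 12, LT = a.
f_2 = -4a² - 4a + 6b + 30, LT = a².

S(f_1,f_2): lcm = a². S = ¼ab² - ¾ab - 4a + 3/2b + 15/2.
  leading term ab²: subtract (-1/16b²)·f_1 from ¼ab² - ¾ab - 4a + 3/2b + 15/2 → -¾ab - 4a - 1/16b⁴ + 3/16b³ + ¾b² + 3/2b + 15/2
  leading term ab: subtract (3/16b)·f_1 from -¾ab - 4a - 1/16b⁴ + 3/16b³ + ¾b² + 3/2b + 15/2 → -4a - 1/16b⁴ + ⅜b³ + 3/16b² - ¾b + 15/2
  leading term a: subtract (1)·f_1 from -4a - 1/16b⁴ + ⅜b³ + 3/16b² - ¾b + 15/2 → -1/16b⁴ + ⅜b³ + 19/16b² - 15/4b - 9/2
  leading term b⁴: no divisor's leading term divides it; move -1/16b⁴ to the remainder.
  leading term b³: no divisor's leading term divides it; move ⅜b³ to the remainder.
  leading term b²: no divisor's leading term divides it; move 19/16b² to the remainder.
  leading term b: no divisor's leading term divides it; move -15/4b to the remainder.
  leading term 1: no divisor's leading term divides it; move -9/2 to the remainder.
  remainder -1/16b⁴ + ⅜b³ + 19/16b² - 15/4b - 9/2 ≠ 0; add h_3 = -1/16b⁴ + ⅜b³ + 19/16b² - 15/4b - 9/2 to the basis.

The other S-polynomials (S(f_1,h_3), S(f_2,h_3)) all reduce to 0 modulo the current basis, so we have a Gröbner basis.
Inter-reduce: drop elements whose leading term is divisible by another's, tail-reduce, and make monic.
Reduced Gröbner basis: {a + ¼b² - ¾b - 3, b⁴ - 6b³ - 19b² + 60b + 72}.

The lex basis is triangular: the last element involves only b. Solving b⁴ - 6b³ - 19b² + 60b + 72 = 0 gives b ∈ {-1, 3, 2 - 2*sqrt(7), 2 + 2*sqrt(7)}; substituting each value into the earlier elements determines the remaining variables.
  b = -1: the earlier basis element becomes a - 2 = 0, giving a = 2 — point (2, -1).
  b = 3: the earlier basis element becomes a - 3 = 0, giving a = 3 — point (3, 3).
  b = 2 - 2*sqrt(7): the earlier basis element becomes a - sqrt(7)/2 + 7/2 = 0, giving a = -7/2 + sqrt(7)/2 — point (-7/2 + sqrt(7)/2, 2 - 2*sqrt(7)).
  b = 2 + 2*sqrt(7): the earlier basis element becomes a + sqrt(7)/2 + 7/2 = 0, giving a = -7/2 - sqrt(7)/2 — point (-7/2 - sqrt(7)/2, 2 + 2*sqrt(7)).
Each listed point satisfies every original equation (direct substitution).
This is the nonlinear analogue of row-reducing a linear system.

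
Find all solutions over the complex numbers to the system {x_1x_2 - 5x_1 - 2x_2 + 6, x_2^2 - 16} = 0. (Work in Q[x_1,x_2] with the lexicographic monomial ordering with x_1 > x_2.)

Compute a lex Gröbner basis by Buchberger's algorithm.
f_1 = x_1x_2 - 5x_1 - 2x_2 + 6, LT = x_1x_2.
f_2 = x_2^2 - 16, LT = x_2^2.

S(f_1,f_2): lcm = x_1x_2^2. S = -5x_1x_2 + 16x_1 - 2x_2^2 + 6x_2.
  leading term x_1x_2: subtract (-5)·f_1 from -5x_1x_2 + 16x_1 - 2x_2^2 + 6x_2 → -9x_1 - 2x_2^2 - 4x_2 + 30
  leading term x_1: no divisor's leading term divides it; move -9x_1 to the remainder.
  leading term x_2^2: subtract (-2)·f_2 from -2x_2^2 - 4x_2 + 30 → -4x_2 - 2
  leading term x_2: no divisor's leading term divides it; move -4x_2 to the remainder.
  leading term 1: no divisor's leading term divides it; move -2 to the remainder.
  remainder -9x_1 - 4x_2 - 2 ≠ 0; add h_3 = -9x_1 - 4x_2 - 2 to the basis.

The other S-polynomials (S(f_1,h_3), S(f_2,h_3)) all reduce to 0 modulo the current basis, so we have a Gröbner basis.
Inter-reduce: drop elements whose leading term is divisible by another's, tail-reduce, and make monic.
Reduced Gröbner basis: {x_1 + 4/9x_2 + 2/9, x_2^2 - 16}.

The lex basis is triangular: the last element involves only x_2. Solving x_2^2 - 16 = 0 gives x_2 ∈ {-4, 4}; substituting each value into the earlier elements determines the remaining variables.
  x_2 = -4: the earlier basis element becomes x_1 - 14/9 = 0, giving x_1 = 14/9 — point (14/9, -4).
  x_2 = 4: the earlier basis element becomes x_1 + 2 = 0, giving x_1 = -2 — point (-2, 4).
Check: every point annihilates each of the original generators.
A lex Gröbner basis triangularizes the system, enabling back-substitution.

{(14/9, -4), (-2, 4)}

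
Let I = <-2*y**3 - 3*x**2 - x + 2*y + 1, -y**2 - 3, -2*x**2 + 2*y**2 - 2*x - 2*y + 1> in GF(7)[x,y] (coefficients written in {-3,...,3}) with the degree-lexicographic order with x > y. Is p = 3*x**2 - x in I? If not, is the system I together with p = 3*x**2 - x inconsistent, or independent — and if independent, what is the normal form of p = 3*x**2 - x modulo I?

Adjoining 3*x**2 - x makes the ideal the whole ring: the system is inconsistent.

First compute the reduced Gröbner basis of I by Buchberger's algorithm.
f_1 = -2*y**3 - 3*x**2 - x + 2*y + 1, LT = y**3.
f_2 = -y**2 - 3, LT = y**2.
f_3 = -2*x**2 + 2*y**2 - 2*x - 2*y + 1, LT = x**2.

S(f_1,f_2): lcm = y**3. S = -2*x**2 - 3*x + 3*y + 3.
  leading term x**2: subtract (1)·f_3 from -2*x**2 - 3*x + 3*y + 3 → -2*y**2 - x - 2*y + 2
  leading term y**2: subtract (2)·f_2 from -2*y**2 - x - 2*y + 2 → -x - 2*y + 1
  leading term x: no divisor's leading term divides it; move -x to the remainder.
  leading term y: no divisor's leading term divides it; move -2*y to the remainder.
  leading term 1: no divisor's leading term divides it; move 1 to the remainder.
  remainder -x - 2*y + 1 ≠ 0; add h_4 = -x - 2*y + 1 to the basis.

S(f_3,h_4): lcm = x**2. S = -2*x*y - y**2 + 2*x + y + 3.
  leading term x*y: subtract (2*y)·h_4 from -2*x*y - y**2 + 2*x + y + 3 → 3*y**2 + 2*x - y + 3
  leading term y**2: subtract (-3)·f_2 from 3*y**2 + 2*x - y + 3 → 2*x - y + 1
  leading term x: subtract (-2)·h_4 from 2*x - y + 1 → 2*y + 3
  leading term y: no divisor's leading term divides it; move 2*y to the remainder.
  leading term 1: no divisor's leading term divides it; move 3 to the remainder.
  remainder 2*y + 3 ≠ 0; add h_5 = 2*y + 3 to the basis.

The other S-polynomials (S(f_1,f_3), S(f_2,f_3), S(f_1,h_4), S(f_2,h_4), S(f_1,h_5), S(f_2,h_5), S(f_3,h_5), S(h_4,h_5)) all reduce to 0 modulo the current basis, so we have a Gröbner basis.
Inter-reduce: drop elements whose leading term is divisible by another's, tail-reduce, and make monic.
Reduced Gröbner basis: {x + 3, y - 2}.
Label its elements g_1 = x + 3, g_2 = y - 2.

Reduce p = 3*x**2 - x modulo G:
  leading term x**2: subtract (3*x)·g_1 from 3*x**2 - x → -3*x
  leading term x: subtract (-3)·g_1 from -3*x → 2
  leading term 1: no divisor's leading term divides it; move 2 to the remainder.
  normal form = 2.
The normal form is nonzero, so p ∉ I. Since p minus its normal form lies in I, I + (p) = I + (r) where r = 2; decide whether this ideal is the whole ring.
Here r = 2 is a nonzero constant, hence a unit: 1 ∈ I + (p), the Gröbner basis of I + (p) is {1}, and the enlarged system has no common solution — adjoining p is inconsistent.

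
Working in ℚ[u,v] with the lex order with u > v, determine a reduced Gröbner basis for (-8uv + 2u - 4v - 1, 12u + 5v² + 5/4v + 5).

The reduced Gröbner basis is the canonical form of the ideal for this ordering.

f_1 = -8uv + 2u - 4v - 1, LT = uv.
f_2 = 12u + 5v² + 5/4v + 5, LT = u.

S(f_1,f_2): lcm = uv. S = -¼u - 5/12v³ - 5/48v² + 1/12v + ⅛.
  leading term u: subtract (-1/48)·f_2 from -¼u - 5/12v³ - 5/48v² + 1/12v + ⅛ → -5/12v³ + 7/64v + 11/48
  leading term v³: no divisor's leading term divides it; move -5/12v³ to the remainder.
  leading term v: no divisor's leading term divides it; move 7/64v to the remainder.
  leading term 1: no divisor's leading term divides it; move 11/48 to the remainder.
  remainder -5/12v³ + 7/64v + 11/48 ≠ 0; add g_3 = -5/12v³ + 7/64v + 11/48 to the basis.

The other S-polynomials (S(f_1,g_3), S(f_2,g_3)) all reduce to 0 modulo the current basis, so we have a Gröbner basis.
Inter-reduce: drop elements whose leading term is divisible by another's, tail-reduce, and make monic.

G = {u + 5/12v² + 5/48v + 5/12, v³ - 21/80v - 11/20}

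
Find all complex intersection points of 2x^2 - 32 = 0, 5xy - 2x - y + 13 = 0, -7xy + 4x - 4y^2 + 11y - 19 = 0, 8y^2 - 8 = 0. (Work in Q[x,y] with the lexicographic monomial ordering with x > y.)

Compute a lex Gröbner basis by Buchberger's algorithm.
f_1 = 2x^2 - 32, LT = x^2.
f_2 = 5xy - 2x - y + 13, LT = xy.
f_3 = -7xy + 4x - 4y^2 + 11y - 19, LT = xy.
f_4 = 8y^2 - 8, LT = y^2.

S(f_1,f_2): lcm = x^2y. S = 2/5x^2 + 1/5xy - 13/5x - 16y.
  reduce S modulo (f_1, f_2, f_3, f_4):
  remainder -63/25x - 399/25y + 147/25 ≠ 0; add h_5 = -63/25x - 399/25y + 147/25 to the basis.

S(f_1,f_3): lcm = x^2y. S = 4/7x^2 - 4/7xy^2 + 11/7xy - 19/7x - 16y.
  reduce S modulo (f_1, f_2, f_3, f_4, h_5):
  remainder -16/35y + 16/35 ≠ 0; add h_6 = -16/35y + 16/35 to the basis.

The other S-polynomials (S(f_1,f_4), S(f_2,f_3), S(f_2,f_4), S(f_3,f_4), S(f_1,h_5), S(f_2,h_5), S(f_3,h_5), S(f_4,h_5), S(f_1,h_6), S(f_2,h_6), S(f_3,h_6), S(f_4,h_6), S(h_5,h_6)) all reduce to 0 modulo the current basis, so we have a Gröbner basis.
Inter-reduce: drop elements whose leading term is divisible by another's, tail-reduce, and make monic.
Reduced Gröbner basis: {x + 4, y - 1}.

Since the basis is lex-ordered, y - 1 is univariate in y. Its roots are {1}. Back-substituting each root into the other basis elements fixes the other coordinates.
  y = 1: the earlier basis element becomes x + 4 = 0, giving x = -4 — point (-4, 1).

{(-4, 1)}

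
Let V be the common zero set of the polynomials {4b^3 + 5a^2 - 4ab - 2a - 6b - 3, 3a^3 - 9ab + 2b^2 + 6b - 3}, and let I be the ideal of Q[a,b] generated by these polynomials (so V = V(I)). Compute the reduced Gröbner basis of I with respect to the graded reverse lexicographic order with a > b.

G = {a^3 - 3ab + 2/3b^2 + 2b - 1, b^3 + 5/4a^2 - ab - 1/2a - 3/2b - 3/4}

Buchberger's algorithm terminates because the ascending chain of leading-term ideals stabilizes.

f_1 = 4b^3 + 5a^2 - 4ab - 2a - 6b - 3, LT = b^3.
f_2 = 3a^3 - 9ab + 2b^2 + 6b - 3, LT = a^3.

The S-polynomials (S(f_1,f_2)) all reduce to 0 modulo the current basis, so we have a Gröbner basis.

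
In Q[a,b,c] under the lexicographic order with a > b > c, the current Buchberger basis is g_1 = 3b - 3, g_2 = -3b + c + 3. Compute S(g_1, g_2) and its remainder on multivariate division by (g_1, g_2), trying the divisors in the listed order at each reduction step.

S(g_1, g_2) = \tfrac{1}{3}c; remainder on division = \tfrac{1}{3}c.

lcm(LM(g_1), LM(g_2)) = b.
S = (lcm/LT(g_1))·g_1 − (lcm/LT(g_2))·g_2 = \tfrac{1}{3}c.
Reduce S modulo (g_1, g_2) in that order:
  leading term c: no divisor's leading term divides it; move \tfrac{1}{3}c to the remainder.
The remainder \tfrac{1}{3}c is nonzero, so it would be added as the next basis element.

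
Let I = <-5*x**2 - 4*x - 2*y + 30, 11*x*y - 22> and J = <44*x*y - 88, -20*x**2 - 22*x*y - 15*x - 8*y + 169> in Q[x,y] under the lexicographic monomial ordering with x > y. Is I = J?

No, the ideals differ.

Since reduced Gröbner bases are canonical representatives of ideals under a given ordering, it suffices to compute and compare them.
Buchberger on the first generating set:
f_1 = -5*x**2 - 4*x - 2*y + 30, LT = x**2.
f_2 = 11*x*y - 22, LT = x*y.

S(f_1,f_2): lcm = x**2*y. S = 4/5*x*y + 2*x + 2/5*y**2 - 6*y.
  leading term x*y: subtract (4/55)·f_2 from 4/5*x*y + 2*x + 2/5*y**2 - 6*y → 2*x + 2/5*y**2 - 6*y + 8/5
  leading term x: no divisor's leading term divides it; move 2*x to the remainder.
  leading term y**2: no divisor's leading term divides it; move 2/5*y**2 to the remainder.
  leading term y: no divisor's leading term divides it; move -6*y to the remainder.
  leading term 1: no divisor's leading term divides it; move 8/5 to the remainder.
  remainder 2*x + 2/5*y**2 - 6*y + 8/5 ≠ 0; add g_3 = 2*x + 2/5*y**2 - 6*y + 8/5 to the basis.

S(f_2,g_3): lcm = x*y. S = -1/5*y**3 + 3*y**2 - 4/5*y - 2.
  leading term y**3: no divisor's leading term divides it; move -1/5*y**3 to the remainder.
  leading term y**2: no divisor's leading term divides it; move 3*y**2 to the remainder.
  leading term y: no divisor's leading term divides it; move -4/5*y to the remainder.
  leading term 1: no divisor's leading term divides it; move -2 to the remainder.
  remainder -1/5*y**3 + 3*y**2 - 4/5*y - 2 ≠ 0; add g_4 = -1/5*y**3 + 3*y**2 - 4/5*y - 2 to the basis.

The other S-polynomials (S(f_1,g_3), S(f_1,g_4), S(f_2,g_4), S(g_3,g_4)) all reduce to 0 modulo the current basis, so we have a Gröbner basis.
Inter-reduce: drop elements whose leading term is divisible by another's, tail-reduce, and make monic.
Reduced Gröbner basis: {x + 1/5*y**2 - 3*y + 4/5, y**3 - 15*y**2 + 4*y + 10}.

Buchberger on the second generating set:
h_1 = 44*x*y - 88, LT = x*y.
h_2 = -20*x**2 - 22*x*y - 15*x - 8*y + 169, LT = x**2.

S(h_1,h_2): lcm = x**2*y. S = -11/10*x*y**2 - 3/4*x*y - 2*x - 2/5*y**2 + 169/20*y.
  leading term x*y**2: subtract (-1/40*y)·h_1 from -11/10*x*y**2 - 3/4*x*y - 2*x - 2/5*y**2 + 169/20*y → -3/4*x*y - 2*x - 2/5*y**2 + 25/4*y
  leading term x*y: subtract (-3/176)·h_1 from -3/4*x*y - 2*x - 2/5*y**2 + 25/4*y → -2*x - 2/5*y**2 + 25/4*y - 3/2
  leading term x: no divisor's leading term divides it; move -2*x to the remainder.
  leading term y**2: no divisor's leading term divides it; move -2/5*y**2 to the remainder.
  leading term y: no divisor's leading term divides it; move 25/4*y to the remainder.
  leading term 1: no divisor's leading term divides it; move -3/2 to the remainder.
  remainder -2*x - 2/5*y**2 + 25/4*y - 3/2 ≠ 0; add k_3 = -2*x - 2/5*y**2 + 25/4*y - 3/2 to the basis.

S(h_1,k_3): lcm = x*y. S = -1/5*y**3 + 25/8*y**2 - 3/4*y - 2.
  leading term y**3: no divisor's leading term divides it; move -1/5*y**3 to the remainder.
  leading term y**2: no divisor's leading term divides it; move 25/8*y**2 to the remainder.
  leading term y: no divisor's leading term divides it; move -3/4*y to the remainder.
  leading term 1: no divisor's leading term divides it; move -2 to the remainder.
  remainder -1/5*y**3 + 25/8*y**2 - 3/4*y - 2 ≠ 0; add k_4 = -1/5*y**3 + 25/8*y**2 - 3/4*y - 2 to the basis.

The other S-polynomials (S(h_2,k_3), S(h_1,k_4), S(h_2,k_4), S(k_3,k_4)) all reduce to 0 modulo the current basis, so we have a Gröbner basis.
Inter-reduce: drop elements whose leading term is divisible by another's, tail-reduce, and make monic.
Reduced Gröbner basis: {x + 1/5*y**2 - 25/8*y + 3/4, y**3 - 125/8*y**2 + 15/4*y + 10}.

The bases are distinct; the ideals are different.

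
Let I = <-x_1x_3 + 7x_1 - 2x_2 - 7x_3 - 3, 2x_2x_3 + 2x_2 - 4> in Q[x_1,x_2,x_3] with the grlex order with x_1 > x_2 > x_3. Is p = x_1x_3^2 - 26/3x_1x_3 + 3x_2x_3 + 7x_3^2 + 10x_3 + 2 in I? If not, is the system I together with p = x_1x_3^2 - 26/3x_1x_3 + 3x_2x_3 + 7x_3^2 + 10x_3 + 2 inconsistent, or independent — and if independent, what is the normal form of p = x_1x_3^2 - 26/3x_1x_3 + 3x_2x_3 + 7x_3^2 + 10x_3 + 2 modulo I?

x_1x_3^2 - 26/3x_1x_3 + 3x_2x_3 + 7x_3^2 + 10x_3 + 2 is independent of I; its normal form modulo I is -35/3x_1 + 7/3x_2 + 56/3x_3 + 9.

First compute the reduced Gröbner basis of I by Buchberger's algorithm.
f_1 = -x_1x_3 + 7x_1 - 2x_2 - 7x_3 - 3, LT = x_1x_3.
f_2 = 2x_2x_3 + 2x_2 - 4, LT = x_2x_3.

S(f_1,f_2): lcm = x_1x_2x_3. S = -8x_1x_2 + 2x_2^2 + 7x_2x_3 + 2x_1 + 3x_2.
  leading term x_1x_2: no divisor's leading term divides it; move -8x_1x_2 to the remainder.
  leading term x_2^2: no divisor's leading term divides it; move 2x_2^2 to the remainder.
  leading term x_2x_3: subtract (7/2)·f_2 from 7x_2x_3 + 2x_1 + 3x_2 → 2x_1 - 4x_2 + 14
  leading term x_1: no divisor's leading term divides it; move 2x_1 to the remainder.
  leading term x_2: no divisor's leading term divides it; move -4x_2 to the remainder.
  leading term 1: no divisor's leading term divides it; move 14 to the remainder.
  remainder -8x_1x_2 + 2x_2^2 + 2x_1 - 4x_2 + 14 ≠ 0; add h_3 = -8x_1x_2 + 2x_2^2 + 2x_1 - 4x_2 + 14 to the basis.

The other S-polynomials (S(f_1,h_3), S(f_2,h_3)) all reduce to 0 modulo the current basis, so we have a Gröbner basis.
Inter-reduce: drop elements whose leading term is divisible by another's, tail-reduce, and make monic.
Reduced Gröbner basis: {x_1x_2 - 1/4x_2^2 - 1/4x_1 + 1/2x_2 - 7/4, x_1x_3 - 7x_1 + 2x_2 + 7x_3 + 3, x_2x_3 + x_2 - 2}.
Label its elements g_1 = x_1x_2 - 1/4x_2^2 - 1/4x_1 + 1/2x_2 - 7/4, g_2 = x_1x_3 - 7x_1 + 2x_2 + 7x_3 + 3, g_3 = x_2x_3 + x_2 - 2.

Reduce p = x_1x_3^2 - 26/3x_1x_3 + 3x_2x_3 + 7x_3^2 + 10x_3 + 2 modulo G:
  leading term x_1x_3^2: subtract (x_3)·g_2 from x_1x_3^2 - 26/3x_1x_3 + 3x_2x_3 + 7x_3^2 + 10x_3 + 2 → -5/3x_1x_3 + x_2x_3 + 7x_3 + 2
  leading term x_1x_3: subtract (-5/3)·g_2 from -5/3x_1x_3 + x_2x_3 + 7x_3 + 2 → x_2x_3 - 35/3x_1 + 10/3x_2 + 56/3x_3 + 7
  leading term x_2x_3: subtract (1)·g_3 from x_2x_3 - 35/3x_1 + 10/3x_2 + 56/3x_3 + 7 → -35/3x_1 + 7/3x_2 + 56/3x_3 + 9
  leading term x_1: no divisor's leading term divides it; move -35/3x_1 to the remainder.
  leading term x_2: no divisor's leading term divides it; move 7/3x_2 to the remainder.
  leading term x_3: no divisor's leading term divides it; move 56/3x_3 to the remainder.
  leading term 1: no divisor's leading term divides it; move 9 to the remainder.
  normal form = -35/3x_1 + 7/3x_2 + 56/3x_3 + 9.
The normal form is nonzero, so p ∉ I. Since p minus its normal form lies in I, I + (p) = I + (r) where r = -35/3x_1 + 7/3x_2 + 56/3x_3 + 9; decide whether this ideal is the whole ring.
Run Buchberger on G together with r (pairs among the g_i already reduce to 0 since G is a Gröbner basis):
g_1 = x_1x_2 - 1/4x_2^2 - 1/4x_1 + 1/2x_2 - 7/4, LT = x_1x_2.
g_2 = x_1x_3 - 7x_1 + 2x_2 + 7x_3 + 3, LT = x_1x_3.
g_3 = x_2x_3 + x_2 - 2, LT = x_2x_3.
r = -35/3x_1 + 7/3x_2 + 56/3x_3 + 9, LT = x_1.

S(g_1,r): lcm = x_1x_2. S = -1/20x_2^2 + 8/5x_2x_3 - 1/4x_1 + 89/70x_2 - 7/4.
  leading term x_2^2: no divisor's leading term divides it; move -1/20x_2^2 to the remainder.
  leading term x_2x_3: subtract (8/5)·g_3 from 8/5x_2x_3 - 1/4x_1 + 89/70x_2 - 7/4 → -1/4x_1 - 23/70x_2 + 29/20
  leading term x_1: subtract (3/140)·r from -1/4x_1 - 23/70x_2 + 29/20 → -53/140x_2 - 2/5x_3 + 44/35
  leading term x_2: no divisor's leading term divides it; move -53/140x_2 to the remainder.
  leading term x_3: no divisor's leading term divides it; move -2/5x_3 to the remainder.
  leading term 1: no divisor's leading term divides it; move 44/35 to the remainder.
  remainder -1/20x_2^2 - 53/140x_2 - 2/5x_3 + 44/35 ≠ 0; add m_5 = -1/20x_2^2 - 53/140x_2 - 2/5x_3 + 44/35 to the basis.

S(g_2,r): lcm = x_1x_3. S = 1/5x_2x_3 + 8/5x_3^2 - 7x_1 + 2x_2 + 272/35x_3 + 3.
  leading term x_2x_3: subtract (1/5)·g_3 from 1/5x_2x_3 + 8/5x_3^2 - 7x_1 + 2x_2 + 272/35x_3 + 3 → 8/5x_3^2 - 7x_1 + 9/5x_2 + 272/35x_3 + 17/5
  leading term x_3^2: no divisor's leading term divides it; move 8/5x_3^2 to the remainder.
  leading term x_1: subtract (3/5)·r from -7x_1 + 9/5x_2 + 272/35x_3 + 17/5 → 2/5x_2 - 24/7x_3 - 2
  leading term x_2: no divisor's leading term divides it; move 2/5x_2 to the remainder.
  leading term x_3: no divisor's leading term divides it; move -24/7x_3 to the remainder.
  leading term 1: no divisor's leading term divides it; move -2 to the remainder.
  remainder 8/5x_3^2 + 2/5x_2 - 24/7x_3 - 2 ≠ 0; add m_6 = 8/5x_3^2 + 2/5x_2 - 24/7x_3 - 2 to the basis.

The other S-polynomials (S(g_1,g_2), S(g_1,g_3), S(g_2,g_3), S(g_3,r), S(g_1,m_5), S(g_2,m_5), S(g_3,m_5), S(r,m_5), S(g_1,m_6), S(g_2,m_6), S(g_3,m_6), S(r,m_6), S(m_5,m_6)) all reduce to 0 modulo the current basis, so we have a Gröbner basis.
Inter-reduce: drop elements whose leading term is divisible by another's, tail-reduce, and make monic.
Reduced Gröbner basis: {x_2^2 + 53/7x_2 + 8x_3 - 176/7, x_2x_3 + x_2 - 2, x_3^2 + 1/4x_2 - 15/7x_3 - 5/4, x_1 - 1/5x_2 - 8/5x_3 - 27/35}.
The reduced Gröbner basis of I + (p) is {x_2^2 + 53/7x_2 + 8x_3 - 176/7, x_2x_3 + x_2 - 2, x_3^2 + 1/4x_2 - 15/7x_3 - 5/4, x_1 - 1/5x_2 - 8/5x_3 - 27/35} ≠ {1}, a proper ideal, so the enlarged system stays consistent: p is independent of I, with normal form -35/3x_1 + 7/3x_2 + 56/3x_3 + 9.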